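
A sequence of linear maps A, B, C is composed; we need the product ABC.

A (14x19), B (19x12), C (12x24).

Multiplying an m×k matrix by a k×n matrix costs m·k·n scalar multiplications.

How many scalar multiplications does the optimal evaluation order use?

7224

Order (A(BC)): (BC): 19×12 by 12×24 → 19×24, cost 19·12·24 = 5472; (A(BC)): 14×19 by 19×24 → 14×24, cost 14·19·24 = 6384; cumulative 11856. Total 11856.
Order ((AB)C): (AB): 14×19 by 19×12 → 14×12, cost 14·19·12 = 3192; ((AB)C): 14×12 by 12×24 → 14×24, cost 14·12·24 = 4032; cumulative 7224. Total 7224.
Minimum: 7224.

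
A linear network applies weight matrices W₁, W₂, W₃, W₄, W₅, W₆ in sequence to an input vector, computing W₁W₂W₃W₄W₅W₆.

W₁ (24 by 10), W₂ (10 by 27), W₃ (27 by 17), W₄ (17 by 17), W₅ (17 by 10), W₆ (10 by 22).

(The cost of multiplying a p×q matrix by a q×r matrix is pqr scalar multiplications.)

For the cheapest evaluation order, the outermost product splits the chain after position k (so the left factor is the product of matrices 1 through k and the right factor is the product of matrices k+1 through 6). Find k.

1

Adjacent pairs: W₁W₂ = 24·10·27 = 6480; W₂W₃ = 10·27·17 = 4590; W₃W₄ = 27·17·17 = 7803; W₄W₅ = 17·17·10 = 2890; W₅W₆ = 17·10·22 = 3740.
Length 3: W₁..W₃: k=1: 0+4590+24·10·17=8670; k=2: 6480+0+24·27·17=17496 → min 8670 | W₂..W₄: k=2: 0+7803+10·27·17=12393; k=3: 4590+0+10·17·17=7480 → min 7480 | W₃..W₅: k=3: 0+2890+27·17·10=7480; k=4: 7803+0+27·17·10=12393 → min 7480 | W₄..W₆: k=4: 0+3740+17·17·22=10098; k=5: 2890+0+17·10·22=6630 → min 6630.
Length 4: W₁..W₄: k=1: 0+7480+24·10·17=11560; k=2: 6480+7803+24·27·17=25299; k=3: 8670+0+24·17·17=15606 → min 11560 | W₂..W₅: k=2: 0+7480+10·27·10=10180; k=3: 4590+2890+10·17·10=9180; k=4: 7480+0+10·17·10=9180 → min 9180 | W₃..W₆: k=3: 0+6630+27·17·22=16728; k=4: 7803+3740+27·17·22=21641; k=5: 7480+0+27·10·22=13420 → min 13420.
Length 5: W₁..W₅: k=1: 0+9180+24·10·10=11580; k=2: 6480+7480+24·27·10=20440; k=3: 8670+2890+24·17·10=15640; k=4: 11560+0+24·17·10=15640 → min 11580 | W₂..W₆: k=2: 0+13420+10·27·22=19360; k=3: 4590+6630+10·17·22=14960; k=4: 7480+3740+10·17·22=14960; k=5: 9180+0+10·10·22=11380 → min 11380.
Top-level splits: k=1: (W₁..W₁)·(W₂..W₆) → 0+11380+24·10·22 = 16660; k=2: (W₁..W₂)·(W₃..W₆) → 6480+13420+24·27·22 = 34156; k=3: (W₁..W₃)·(W₄..W₆) → 8670+6630+24·17·22 = 24276; k=4: (W₁..W₄)·(W₅..W₆) → 11560+3740+24·17·22 = 24276; k=5: (W₁..W₅)·(W₆..W₆) → 11580+0+24·10·22 = 16860.
Best split is after W₁, i.e. k = 1.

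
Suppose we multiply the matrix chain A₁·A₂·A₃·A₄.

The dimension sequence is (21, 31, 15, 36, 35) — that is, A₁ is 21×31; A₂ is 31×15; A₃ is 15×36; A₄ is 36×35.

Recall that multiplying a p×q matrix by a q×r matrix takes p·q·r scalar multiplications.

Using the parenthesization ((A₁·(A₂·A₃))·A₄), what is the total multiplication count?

(A₂·A₃): 31×15 by 15×36 → 31×36, cost 31·15·36 = 16740
(A₁·(A₂·A₃)): 21×31 by 31×36 → 21×36, cost 21·31·36 = 23436; cumulative 40176
((A₁·(A₂·A₃))·A₄): 21×36 by 36×35 → 21×35, cost 21·36·35 = 26460; cumulative 66636
Total: 66636 scalar multiplications.

66636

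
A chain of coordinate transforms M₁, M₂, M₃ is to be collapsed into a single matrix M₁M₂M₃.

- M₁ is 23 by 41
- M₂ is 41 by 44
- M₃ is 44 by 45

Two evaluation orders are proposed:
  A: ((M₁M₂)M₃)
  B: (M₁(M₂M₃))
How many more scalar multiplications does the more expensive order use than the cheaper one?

36583

Order A = ((M₁M₂)M₃): (M₁M₂): 23×41 by 41×44 → 23×44, cost 23·41·44 = 41492; ((M₁M₂)M₃): 23×44 by 44×45 → 23×45, cost 23·44·45 = 45540; cumulative 87032. Total 87032.
Order B = (M₁(M₂M₃)): (M₂M₃): 41×44 by 44×45 → 41×45, cost 41·44·45 = 81180; (M₁(M₂M₃)): 23×41 by 41×45 → 23×45, cost 23·41·45 = 42435; cumulative 123615. Total 123615.
Difference: |87032 − 123615| = 36583.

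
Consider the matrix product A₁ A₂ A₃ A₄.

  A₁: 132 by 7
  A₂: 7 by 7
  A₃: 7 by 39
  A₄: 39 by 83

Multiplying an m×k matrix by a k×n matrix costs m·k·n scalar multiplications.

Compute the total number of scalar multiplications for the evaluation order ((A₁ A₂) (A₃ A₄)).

105819

(A₁ A₂): 132×7 by 7×7 → 132×7, cost 132·7·7 = 6468
(A₃ A₄): 7×39 by 39×83 → 7×83, cost 7·39·83 = 22659
((A₁ A₂) (A₃ A₄)): 132×7 by 7×83 → 132×83, cost 132·7·83 = 76692; cumulative 105819
Total: 105819 scalar multiplications.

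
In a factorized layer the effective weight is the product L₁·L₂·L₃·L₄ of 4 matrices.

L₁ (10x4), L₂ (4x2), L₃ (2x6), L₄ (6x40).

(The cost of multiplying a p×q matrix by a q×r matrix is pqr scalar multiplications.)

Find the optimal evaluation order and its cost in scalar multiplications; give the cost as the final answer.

1360

Adjacent pairs: L₁L₂ = 10·4·2 = 80; L₂L₃ = 4·2·6 = 48; L₃L₄ = 2·6·40 = 480.
Length 3: L₁..L₃: k=1: 0+48+10·4·6=288; k=2: 80+0+10·2·6=200 → min 200 | L₂..L₄: k=2: 0+480+4·2·40=800; k=3: 48+0+4·6·40=1008 → min 800.
Length 4: L₁..L₄: k=1: 0+800+10·4·40=2400; k=2: 80+480+10·2·40=1360; k=3: 200+0+10·6·40=2600 → min 1360.
Optimal parenthesization: ((L₁·L₂)·(L₃·L₄)) with cost 1360.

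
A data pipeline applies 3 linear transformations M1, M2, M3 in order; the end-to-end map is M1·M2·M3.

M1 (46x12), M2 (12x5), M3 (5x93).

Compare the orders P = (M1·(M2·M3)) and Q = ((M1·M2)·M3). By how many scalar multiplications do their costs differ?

Order P = (M1·(M2·M3)): (M2·M3): 12×5 by 5×93 → 12×93, cost 12·5·93 = 5580; (M1·(M2·M3)): 46×12 by 12×93 → 46×93, cost 46·12·93 = 51336; cumulative 56916. Total 56916.
Order Q = ((M1·M2)·M3): (M1·M2): 46×12 by 12×5 → 46×5, cost 46·12·5 = 2760; ((M1·M2)·M3): 46×5 by 5×93 → 46×93, cost 46·5·93 = 21390; cumulative 24150. Total 24150.
Difference: |56916 − 24150| = 32766.

32766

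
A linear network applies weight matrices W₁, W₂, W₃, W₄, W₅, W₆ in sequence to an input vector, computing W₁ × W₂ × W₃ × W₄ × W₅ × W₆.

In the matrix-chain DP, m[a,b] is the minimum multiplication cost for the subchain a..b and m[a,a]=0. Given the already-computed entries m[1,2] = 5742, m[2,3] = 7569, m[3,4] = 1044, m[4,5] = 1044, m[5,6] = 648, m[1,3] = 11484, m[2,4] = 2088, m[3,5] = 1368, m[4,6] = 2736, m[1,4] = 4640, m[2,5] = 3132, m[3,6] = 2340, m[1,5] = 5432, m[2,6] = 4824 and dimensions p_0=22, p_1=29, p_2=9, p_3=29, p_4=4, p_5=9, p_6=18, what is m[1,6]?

m[1,6] = min over k∈[1,5] of m[1,k]+m[k+1,6]+p_{0}·p_k·p_{6}.
k=1: 0 + 4824 + 22·29·18 = 16308; k=2: 5742 + 2340 + 22·9·18 = 11646; k=3: 11484 + 2736 + 22·29·18 = 25704; k=4: 4640 + 648 + 22·4·18 = 6872; k=5: 5432 + 0 + 22·9·18 = 8996.
Minimum: 6872 at k=4.

6872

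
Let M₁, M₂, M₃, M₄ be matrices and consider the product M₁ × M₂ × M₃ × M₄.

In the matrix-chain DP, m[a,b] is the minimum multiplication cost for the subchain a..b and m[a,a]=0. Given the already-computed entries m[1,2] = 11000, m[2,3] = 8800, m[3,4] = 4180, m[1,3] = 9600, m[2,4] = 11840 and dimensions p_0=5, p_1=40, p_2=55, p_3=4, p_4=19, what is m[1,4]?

9980

m[1,4] = min over k∈[1,3] of m[1,k]+m[k+1,4]+p_{0}·p_k·p_{4}.
k=1: 0 + 11840 + 5·40·19 = 15640; k=2: 11000 + 4180 + 5·55·19 = 20405; k=3: 9600 + 0 + 5·4·19 = 9980.
Minimum: 9980 at k=3.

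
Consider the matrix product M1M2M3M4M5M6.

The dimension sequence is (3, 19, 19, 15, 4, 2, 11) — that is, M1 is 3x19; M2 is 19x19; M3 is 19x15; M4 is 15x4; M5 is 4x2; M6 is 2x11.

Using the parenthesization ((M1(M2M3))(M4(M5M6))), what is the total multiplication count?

(M2M3): 19×19 by 19×15 → 19×15, cost 19·19·15 = 5415
(M1(M2M3)): 3×19 by 19×15 → 3×15, cost 3·19·15 = 855; cumulative 6270
(M5M6): 4×2 by 2×11 → 4×11, cost 4·2·11 = 88
(M4(M5M6)): 15×4 by 4×11 → 15×11, cost 15·4·11 = 660; cumulative 748
((M1(M2M3))(M4(M5M6))): 3×15 by 15×11 → 3×11, cost 3·15·11 = 495; cumulative 7513
Total: 7513 scalar multiplications.

7513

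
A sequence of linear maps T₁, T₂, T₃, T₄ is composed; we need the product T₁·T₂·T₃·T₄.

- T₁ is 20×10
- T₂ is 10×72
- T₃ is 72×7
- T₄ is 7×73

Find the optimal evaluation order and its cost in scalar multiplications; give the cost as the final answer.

16660

Adjacent pairs: T₁T₂ = 20·10·72 = 14400; T₂T₃ = 10·72·7 = 5040; T₃T₄ = 72·7·73 = 36792.
Length 3: T₁..T₃: k=1: 0+5040+20·10·7=6440; k=2: 14400+0+20·72·7=24480 → min 6440 | T₂..T₄: k=2: 0+36792+10·72·73=89352; k=3: 5040+0+10·7·73=10150 → min 10150.
Length 4: T₁..T₄: k=1: 0+10150+20·10·73=24750; k=2: 14400+36792+20·72·73=156312; k=3: 6440+0+20·7·73=16660 → min 16660.
Optimal parenthesization: ((T₁·(T₂·T₃))·T₄) with cost 16660.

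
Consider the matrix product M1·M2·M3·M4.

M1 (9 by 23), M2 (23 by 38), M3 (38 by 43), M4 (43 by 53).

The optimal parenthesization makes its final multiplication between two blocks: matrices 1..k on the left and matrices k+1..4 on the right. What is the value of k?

Adjacent pairs: M1M2 = 9·23·38 = 7866; M2M3 = 23·38·43 = 37582; M3M4 = 38·43·53 = 86602.
Length 3: M1..M3: k=1: 0+37582+9·23·43=46483; k=2: 7866+0+9·38·43=22572 → min 22572 | M2..M4: k=2: 0+86602+23·38·53=132924; k=3: 37582+0+23·43·53=89999 → min 89999.
Top-level splits: k=1: (M1..M1)·(M2..M4) → 0+89999+9·23·53 = 100970; k=2: (M1..M2)·(M3..M4) → 7866+86602+9·38·53 = 112594; k=3: (M1..M3)·(M4..M4) → 22572+0+9·43·53 = 43083.
Best split is after M3, i.e. k = 3.

3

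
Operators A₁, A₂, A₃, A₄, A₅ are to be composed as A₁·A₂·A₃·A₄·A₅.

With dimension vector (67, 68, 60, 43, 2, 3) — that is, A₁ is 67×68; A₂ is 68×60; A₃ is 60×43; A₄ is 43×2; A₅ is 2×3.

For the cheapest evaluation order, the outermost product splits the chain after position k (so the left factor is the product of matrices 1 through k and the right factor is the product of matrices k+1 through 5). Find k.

4

Adjacent pairs: A₁A₂ = 67·68·60 = 273360; A₂A₃ = 68·60·43 = 175440; A₃A₄ = 60·43·2 = 5160; A₄A₅ = 43·2·3 = 258.
Length 3: A₁..A₃: k=1: 0+175440+67·68·43=371348; k=2: 273360+0+67·60·43=446220 → min 371348 | A₂..A₄: k=2: 0+5160+68·60·2=13320; k=3: 175440+0+68·43·2=181288 → min 13320 | A₃..A₅: k=3: 0+258+60·43·3=7998; k=4: 5160+0+60·2·3=5520 → min 5520.
Length 4: A₁..A₄: k=1: 0+13320+67·68·2=22432; k=2: 273360+5160+67·60·2=286560; k=3: 371348+0+67·43·2=377110 → min 22432 | A₂..A₅: k=2: 0+5520+68·60·3=17760; k=3: 175440+258+68·43·3=184470; k=4: 13320+0+68·2·3=13728 → min 13728.
Top-level splits: k=1: (A₁..A₁)·(A₂..A₅) → 0+13728+67·68·3 = 27396; k=2: (A₁..A₂)·(A₃..A₅) → 273360+5520+67·60·3 = 290940; k=3: (A₁..A₃)·(A₄..A₅) → 371348+258+67·43·3 = 380249; k=4: (A₁..A₄)·(A₅..A₅) → 22432+0+67·2·3 = 22834.
Best split is after A₄, i.e. k = 4.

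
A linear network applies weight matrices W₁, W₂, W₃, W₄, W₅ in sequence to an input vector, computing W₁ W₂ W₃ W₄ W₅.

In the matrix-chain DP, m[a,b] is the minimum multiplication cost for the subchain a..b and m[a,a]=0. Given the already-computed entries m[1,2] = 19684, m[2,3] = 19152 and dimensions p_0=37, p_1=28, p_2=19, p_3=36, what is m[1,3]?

m[1,3] = min over k∈[1,2] of m[1,k]+m[k+1,3]+p_{0}·p_k·p_{3}.
k=1: 0 + 19152 + 37·28·36 = 56448; k=2: 19684 + 0 + 37·19·36 = 44992.
Minimum: 44992 at k=2.

44992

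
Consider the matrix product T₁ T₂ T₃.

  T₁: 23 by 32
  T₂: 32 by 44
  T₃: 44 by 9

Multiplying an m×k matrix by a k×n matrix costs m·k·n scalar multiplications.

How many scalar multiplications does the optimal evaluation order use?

19296

Order (T₁ (T₂ T₃)): (T₂ T₃): 32×44 by 44×9 → 32×9, cost 32·44·9 = 12672; (T₁ (T₂ T₃)): 23×32 by 32×9 → 23×9, cost 23·32·9 = 6624; cumulative 19296. Total 19296.
Order ((T₁ T₂) T₃): (T₁ T₂): 23×32 by 32×44 → 23×44, cost 23·32·44 = 32384; ((T₁ T₂) T₃): 23×44 by 44×9 → 23×9, cost 23·44·9 = 9108; cumulative 41492. Total 41492.
Minimum: 19296.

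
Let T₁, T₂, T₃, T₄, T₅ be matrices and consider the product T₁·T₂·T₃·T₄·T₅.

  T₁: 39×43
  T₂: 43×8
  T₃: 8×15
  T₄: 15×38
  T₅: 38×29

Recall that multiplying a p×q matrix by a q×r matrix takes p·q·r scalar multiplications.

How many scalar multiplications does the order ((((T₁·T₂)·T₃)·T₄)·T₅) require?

83304

(T₁·T₂): 39×43 by 43×8 → 39×8, cost 39·43·8 = 13416
((T₁·T₂)·T₃): 39×8 by 8×15 → 39×15, cost 39·8·15 = 4680; cumulative 18096
(((T₁·T₂)·T₃)·T₄): 39×15 by 15×38 → 39×38, cost 39·15·38 = 22230; cumulative 40326
((((T₁·T₂)·T₃)·T₄)·T₅): 39×38 by 38×29 → 39×29, cost 39·38·29 = 42978; cumulative 83304
Total: 83304 scalar multiplications.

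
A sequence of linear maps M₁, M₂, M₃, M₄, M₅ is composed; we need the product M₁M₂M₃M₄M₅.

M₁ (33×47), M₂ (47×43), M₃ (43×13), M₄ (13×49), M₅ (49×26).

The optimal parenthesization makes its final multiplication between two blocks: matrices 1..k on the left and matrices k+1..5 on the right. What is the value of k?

Adjacent pairs: M₁M₂ = 33·47·43 = 66693; M₂M₃ = 47·43·13 = 26273; M₃M₄ = 43·13·49 = 27391; M₄M₅ = 13·49·26 = 16562.
Length 3: M₁..M₃: k=1: 0+26273+33·47·13=46436; k=2: 66693+0+33·43·13=85140 → min 46436 | M₂..M₄: k=2: 0+27391+47·43·49=126420; k=3: 26273+0+47·13·49=56212 → min 56212 | M₃..M₅: k=3: 0+16562+43·13·26=31096; k=4: 27391+0+43·49·26=82173 → min 31096.
Length 4: M₁..M₄: k=1: 0+56212+33·47·49=132211; k=2: 66693+27391+33·43·49=163615; k=3: 46436+0+33·13·49=67457 → min 67457 | M₂..M₅: k=2: 0+31096+47·43·26=83642; k=3: 26273+16562+47·13·26=58721; k=4: 56212+0+47·49·26=116090 → min 58721.
Top-level splits: k=1: (M₁..M₁)·(M₂..M₅) → 0+58721+33·47·26 = 99047; k=2: (M₁..M₂)·(M₃..M₅) → 66693+31096+33·43·26 = 134683; k=3: (M₁..M₃)·(M₄..M₅) → 46436+16562+33·13·26 = 74152; k=4: (M₁..M₄)·(M₅..M₅) → 67457+0+33·49·26 = 109499.
Best split is after M₃, i.e. k = 3.

3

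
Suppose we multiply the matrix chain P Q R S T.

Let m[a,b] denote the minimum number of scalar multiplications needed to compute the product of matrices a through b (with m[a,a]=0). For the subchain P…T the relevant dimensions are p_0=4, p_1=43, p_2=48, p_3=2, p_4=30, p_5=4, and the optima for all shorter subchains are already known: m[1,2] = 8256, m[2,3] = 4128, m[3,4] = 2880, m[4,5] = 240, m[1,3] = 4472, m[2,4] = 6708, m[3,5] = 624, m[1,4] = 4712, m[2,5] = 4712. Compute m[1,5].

m[1,5] = min over k∈[1,4] of m[1,k]+m[k+1,5]+p_{0}·p_k·p_{5}.
k=1: 0 + 4712 + 4·43·4 = 5400; k=2: 8256 + 624 + 4·48·4 = 9648; k=3: 4472 + 240 + 4·2·4 = 4744; k=4: 4712 + 0 + 4·30·4 = 5192.
Minimum: 4744 at k=3.

4744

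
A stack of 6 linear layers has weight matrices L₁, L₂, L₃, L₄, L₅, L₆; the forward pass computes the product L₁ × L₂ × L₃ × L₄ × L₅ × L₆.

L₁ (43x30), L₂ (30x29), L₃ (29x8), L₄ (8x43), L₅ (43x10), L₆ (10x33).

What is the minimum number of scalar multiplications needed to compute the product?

Adjacent pairs: L₁L₂ = 43·30·29 = 37410; L₂L₃ = 30·29·8 = 6960; L₃L₄ = 29·8·43 = 9976; L₄L₅ = 8·43·10 = 3440; L₅L₆ = 43·10·33 = 14190.
Length 3: L₁..L₃: k=1: 0+6960+43·30·8=17280; k=2: 37410+0+43·29·8=47386 → min 17280 | L₂..L₄: k=2: 0+9976+30·29·43=47386; k=3: 6960+0+30·8·43=17280 → min 17280 | L₃..L₅: k=3: 0+3440+29·8·10=5760; k=4: 9976+0+29·43·10=22446 → min 5760 | L₄..L₆: k=4: 0+14190+8·43·33=25542; k=5: 3440+0+8·10·33=6080 → min 6080.
Length 4: L₁..L₄: k=1: 0+17280+43·30·43=72750; k=2: 37410+9976+43·29·43=101007; k=3: 17280+0+43·8·43=32072 → min 32072 | L₂..L₅: k=2: 0+5760+30·29·10=14460; k=3: 6960+3440+30·8·10=12800; k=4: 17280+0+30·43·10=30180 → min 12800 | L₃..L₆: k=3: 0+6080+29·8·33=13736; k=4: 9976+14190+29·43·33=65317; k=5: 5760+0+29·10·33=15330 → min 13736.
Length 5: L₁..L₅: k=1: 0+12800+43·30·10=25700; k=2: 37410+5760+43·29·10=55640; k=3: 17280+3440+43·8·10=24160; k=4: 32072+0+43·43·10=50562 → min 24160 | L₂..L₆: k=2: 0+13736+30·29·33=42446; k=3: 6960+6080+30·8·33=20960; k=4: 17280+14190+30·43·33=74040; k=5: 12800+0+30·10·33=22700 → min 20960.
Length 6: L₁..L₆: k=1: 0+20960+43·30·33=63530; k=2: 37410+13736+43·29·33=92297; k=3: 17280+6080+43·8·33=34712; k=4: 32072+14190+43·43·33=107279; k=5: 24160+0+43·10·33=38350 → min 34712.
Optimal order: ((L₁ × (L₂ × L₃)) × ((L₄ × L₅) × L₆)) with cost 34712.

34712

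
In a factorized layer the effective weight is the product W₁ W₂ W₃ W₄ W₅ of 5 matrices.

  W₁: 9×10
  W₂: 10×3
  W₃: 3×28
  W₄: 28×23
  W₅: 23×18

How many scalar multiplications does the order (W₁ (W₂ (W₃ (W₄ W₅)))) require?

15264

(W₄ W₅): 28×23 by 23×18 → 28×18, cost 28·23·18 = 11592
(W₃ (W₄ W₅)): 3×28 by 28×18 → 3×18, cost 3·28·18 = 1512; cumulative 13104
(W₂ (W₃ (W₄ W₅))): 10×3 by 3×18 → 10×18, cost 10·3·18 = 540; cumulative 13644
(W₁ (W₂ (W₃ (W₄ W₅)))): 9×10 by 10×18 → 9×18, cost 9·10·18 = 1620; cumulative 15264
Total: 15264 scalar multiplications.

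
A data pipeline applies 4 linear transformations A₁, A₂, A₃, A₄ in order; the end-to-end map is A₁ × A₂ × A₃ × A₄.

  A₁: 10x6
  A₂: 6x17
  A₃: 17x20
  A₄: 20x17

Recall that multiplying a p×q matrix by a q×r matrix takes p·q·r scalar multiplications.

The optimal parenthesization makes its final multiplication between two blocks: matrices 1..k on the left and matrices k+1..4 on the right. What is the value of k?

Adjacent pairs: A₁A₂ = 10·6·17 = 1020; A₂A₃ = 6·17·20 = 2040; A₃A₄ = 17·20·17 = 5780.
Length 3: A₁..A₃: k=1: 0+2040+10·6·20=3240; k=2: 1020+0+10·17·20=4420 → min 3240 | A₂..A₄: k=2: 0+5780+6·17·17=7514; k=3: 2040+0+6·20·17=4080 → min 4080.
Top-level splits: k=1: (A₁..A₁)·(A₂..A₄) → 0+4080+10·6·17 = 5100; k=2: (A₁..A₂)·(A₃..A₄) → 1020+5780+10·17·17 = 9690; k=3: (A₁..A₃)·(A₄..A₄) → 3240+0+10·20·17 = 6640.
Best split is after A₁, i.e. k = 1.

1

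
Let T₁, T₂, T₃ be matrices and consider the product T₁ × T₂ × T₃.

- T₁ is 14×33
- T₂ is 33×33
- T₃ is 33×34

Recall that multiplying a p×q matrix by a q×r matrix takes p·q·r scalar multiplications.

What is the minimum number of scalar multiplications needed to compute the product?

Order (T₁ × (T₂ × T₃)): (T₂ × T₃): 33×33 by 33×34 → 33×34, cost 33·33·34 = 37026; (T₁ × (T₂ × T₃)): 14×33 by 33×34 → 14×34, cost 14·33·34 = 15708; cumulative 52734. Total 52734.
Order ((T₁ × T₂) × T₃): (T₁ × T₂): 14×33 by 33×33 → 14×33, cost 14·33·33 = 15246; ((T₁ × T₂) × T₃): 14×33 by 33×34 → 14×34, cost 14·33·34 = 15708; cumulative 30954. Total 30954.
Minimum: 30954.

30954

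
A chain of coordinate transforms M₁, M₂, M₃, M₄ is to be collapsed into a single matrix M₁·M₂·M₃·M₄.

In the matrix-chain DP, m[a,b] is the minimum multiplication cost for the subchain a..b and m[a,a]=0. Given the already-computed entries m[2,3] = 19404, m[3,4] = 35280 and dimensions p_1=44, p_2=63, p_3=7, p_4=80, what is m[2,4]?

44044

m[2,4] = min over k∈[2,3] of m[2,k]+m[k+1,4]+p_{1}·p_k·p_{4}.
k=2: 0 + 35280 + 44·63·80 = 257040; k=3: 19404 + 0 + 44·7·80 = 44044.
Minimum: 44044 at k=3.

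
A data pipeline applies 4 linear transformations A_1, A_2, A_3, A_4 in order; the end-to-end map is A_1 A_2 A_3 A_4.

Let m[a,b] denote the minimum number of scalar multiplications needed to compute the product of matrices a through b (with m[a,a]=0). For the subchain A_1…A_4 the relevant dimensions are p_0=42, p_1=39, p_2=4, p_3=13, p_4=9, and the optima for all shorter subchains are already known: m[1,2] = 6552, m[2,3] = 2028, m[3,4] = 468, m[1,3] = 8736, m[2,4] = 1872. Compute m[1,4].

m[1,4] = min over k∈[1,3] of m[1,k]+m[k+1,4]+p_{0}·p_k·p_{4}.
k=1: 0 + 1872 + 42·39·9 = 16614; k=2: 6552 + 468 + 42·4·9 = 8532; k=3: 8736 + 0 + 42·13·9 = 13650.
Minimum: 8532 at k=2.

8532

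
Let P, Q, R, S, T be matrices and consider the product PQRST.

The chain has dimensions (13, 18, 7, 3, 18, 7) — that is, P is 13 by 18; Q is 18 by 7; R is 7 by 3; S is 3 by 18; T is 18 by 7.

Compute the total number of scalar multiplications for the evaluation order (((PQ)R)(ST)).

(PQ): 13×18 by 18×7 → 13×7, cost 13·18·7 = 1638
((PQ)R): 13×7 by 7×3 → 13×3, cost 13·7·3 = 273; cumulative 1911
(ST): 3×18 by 18×7 → 3×7, cost 3·18·7 = 378
(((PQ)R)(ST)): 13×3 by 3×7 → 13×7, cost 13·3·7 = 273; cumulative 2562
Total: 2562 scalar multiplications.

2562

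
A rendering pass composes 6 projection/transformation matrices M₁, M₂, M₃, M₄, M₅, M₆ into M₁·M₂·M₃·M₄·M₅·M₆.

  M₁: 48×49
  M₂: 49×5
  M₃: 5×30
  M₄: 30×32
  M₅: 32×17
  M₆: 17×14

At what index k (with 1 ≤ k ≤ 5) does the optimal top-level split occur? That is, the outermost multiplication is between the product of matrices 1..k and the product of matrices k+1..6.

2

Adjacent pairs: M₁M₂ = 48·49·5 = 11760; M₂M₃ = 49·5·30 = 7350; M₃M₄ = 5·30·32 = 4800; M₄M₅ = 30·32·17 = 16320; M₅M₆ = 32·17·14 = 7616.
Length 3: M₁..M₃: k=1: 0+7350+48·49·30=77910; k=2: 11760+0+48·5·30=18960 → min 18960 | M₂..M₄: k=2: 0+4800+49·5·32=12640; k=3: 7350+0+49·30·32=54390 → min 12640 | M₃..M₅: k=3: 0+16320+5·30·17=18870; k=4: 4800+0+5·32·17=7520 → min 7520 | M₄..M₆: k=4: 0+7616+30·32·14=21056; k=5: 16320+0+30·17·14=23460 → min 21056.
Length 4: M₁..M₄: k=1: 0+12640+48·49·32=87904; k=2: 11760+4800+48·5·32=24240; k=3: 18960+0+48·30·32=65040 → min 24240 | M₂..M₅: k=2: 0+7520+49·5·17=11685; k=3: 7350+16320+49·30·17=48660; k=4: 12640+0+49·32·17=39296 → min 11685 | M₃..M₆: k=3: 0+21056+5·30·14=23156; k=4: 4800+7616+5·32·14=14656; k=5: 7520+0+5·17·14=8710 → min 8710.
Length 5: M₁..M₅: k=1: 0+11685+48·49·17=51669; k=2: 11760+7520+48·5·17=23360; k=3: 18960+16320+48·30·17=59760; k=4: 24240+0+48·32·17=50352 → min 23360 | M₂..M₆: k=2: 0+8710+49·5·14=12140; k=3: 7350+21056+49·30·14=48986; k=4: 12640+7616+49·32·14=42208; k=5: 11685+0+49·17·14=23347 → min 12140.
Top-level splits: k=1: (M₁..M₁)·(M₂..M₆) → 0+12140+48·49·14 = 45068; k=2: (M₁..M₂)·(M₃..M₆) → 11760+8710+48·5·14 = 23830; k=3: (M₁..M₃)·(M₄..M₆) → 18960+21056+48·30·14 = 60176; k=4: (M₁..M₄)·(M₅..M₆) → 24240+7616+48·32·14 = 53360; k=5: (M₁..M₅)·(M₆..M₆) → 23360+0+48·17·14 = 34784.
Best split is after M₂, i.e. k = 2.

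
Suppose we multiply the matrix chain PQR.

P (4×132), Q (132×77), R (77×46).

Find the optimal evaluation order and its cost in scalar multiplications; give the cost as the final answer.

54824

(P(QR)): cost 491832.
((PQ)R): cost 54824.
Optimal: ((PQ)R) with cost 54824.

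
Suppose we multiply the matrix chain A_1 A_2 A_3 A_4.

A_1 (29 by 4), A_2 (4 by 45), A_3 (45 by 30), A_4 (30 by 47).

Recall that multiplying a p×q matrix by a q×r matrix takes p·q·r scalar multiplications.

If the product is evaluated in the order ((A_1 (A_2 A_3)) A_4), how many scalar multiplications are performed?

(A_2 A_3): 4×45 by 45×30 → 4×30, cost 4·45·30 = 5400
(A_1 (A_2 A_3)): 29×4 by 4×30 → 29×30, cost 29·4·30 = 3480; cumulative 8880
((A_1 (A_2 A_3)) A_4): 29×30 by 30×47 → 29×47, cost 29·30·47 = 40890; cumulative 49770
Total: 49770 scalar multiplications.

49770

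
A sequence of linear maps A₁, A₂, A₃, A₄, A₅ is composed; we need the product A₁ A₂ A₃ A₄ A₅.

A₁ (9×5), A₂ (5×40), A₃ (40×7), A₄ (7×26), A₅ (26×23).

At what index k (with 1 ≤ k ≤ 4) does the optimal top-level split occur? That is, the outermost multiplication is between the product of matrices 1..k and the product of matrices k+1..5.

Adjacent pairs: A₁A₂ = 9·5·40 = 1800; A₂A₃ = 5·40·7 = 1400; A₃A₄ = 40·7·26 = 7280; A₄A₅ = 7·26·23 = 4186.
Length 3: A₁..A₃: k=1: 0+1400+9·5·7=1715; k=2: 1800+0+9·40·7=4320 → min 1715 | A₂..A₄: k=2: 0+7280+5·40·26=12480; k=3: 1400+0+5·7·26=2310 → min 2310 | A₃..A₅: k=3: 0+4186+40·7·23=10626; k=4: 7280+0+40·26·23=31200 → min 10626.
Length 4: A₁..A₄: k=1: 0+2310+9·5·26=3480; k=2: 1800+7280+9·40·26=18440; k=3: 1715+0+9·7·26=3353 → min 3353 | A₂..A₅: k=2: 0+10626+5·40·23=15226; k=3: 1400+4186+5·7·23=6391; k=4: 2310+0+5·26·23=5300 → min 5300.
Top-level splits: k=1: (A₁..A₁)·(A₂..A₅) → 0+5300+9·5·23 = 6335; k=2: (A₁..A₂)·(A₃..A₅) → 1800+10626+9·40·23 = 20706; k=3: (A₁..A₃)·(A₄..A₅) → 1715+4186+9·7·23 = 7350; k=4: (A₁..A₄)·(A₅..A₅) → 3353+0+9·26·23 = 8735.
Best split is after A₁, i.e. k = 1.

1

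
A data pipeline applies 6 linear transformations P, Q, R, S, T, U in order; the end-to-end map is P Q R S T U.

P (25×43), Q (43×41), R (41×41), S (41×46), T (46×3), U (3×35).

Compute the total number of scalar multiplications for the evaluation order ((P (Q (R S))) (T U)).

252954

(R S): 41×41 by 41×46 → 41×46, cost 41·41·46 = 77326
(Q (R S)): 43×41 by 41×46 → 43×46, cost 43·41·46 = 81098; cumulative 158424
(P (Q (R S))): 25×43 by 43×46 → 25×46, cost 25·43·46 = 49450; cumulative 207874
(T U): 46×3 by 3×35 → 46×35, cost 46·3·35 = 4830
((P (Q (R S))) (T U)): 25×46 by 46×35 → 25×35, cost 25·46·35 = 40250; cumulative 252954
Total: 252954 scalar multiplications.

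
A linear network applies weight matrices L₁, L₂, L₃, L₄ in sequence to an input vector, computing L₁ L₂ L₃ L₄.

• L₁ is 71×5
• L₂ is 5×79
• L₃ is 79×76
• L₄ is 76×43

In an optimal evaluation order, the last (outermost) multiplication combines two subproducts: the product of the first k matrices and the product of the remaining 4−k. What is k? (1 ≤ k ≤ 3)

1

Adjacent pairs: L₁L₂ = 71·5·79 = 28045; L₂L₃ = 5·79·76 = 30020; L₃L₄ = 79·76·43 = 258172.
Length 3: L₁..L₃: k=1: 0+30020+71·5·76=57000; k=2: 28045+0+71·79·76=454329 → min 57000 | L₂..L₄: k=2: 0+258172+5·79·43=275157; k=3: 30020+0+5·76·43=46360 → min 46360.
Top-level splits: k=1: (L₁..L₁)·(L₂..L₄) → 0+46360+71·5·43 = 61625; k=2: (L₁..L₂)·(L₃..L₄) → 28045+258172+71·79·43 = 527404; k=3: (L₁..L₃)·(L₄..L₄) → 57000+0+71·76·43 = 289028.
Best split is after L₁, i.e. k = 1.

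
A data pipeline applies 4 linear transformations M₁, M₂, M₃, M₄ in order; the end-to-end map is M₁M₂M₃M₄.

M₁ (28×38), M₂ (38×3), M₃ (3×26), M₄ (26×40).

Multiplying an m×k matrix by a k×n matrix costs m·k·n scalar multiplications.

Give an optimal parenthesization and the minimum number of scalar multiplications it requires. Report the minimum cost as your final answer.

Adjacent pairs: M₁M₂ = 28·38·3 = 3192; M₂M₃ = 38·3·26 = 2964; M₃M₄ = 3·26·40 = 3120.
Length 3: M₁..M₃: k=1: 0+2964+28·38·26=30628; k=2: 3192+0+28·3·26=5376 → min 5376 | M₂..M₄: k=2: 0+3120+38·3·40=7680; k=3: 2964+0+38·26·40=42484 → min 7680.
Length 4: M₁..M₄: k=1: 0+7680+28·38·40=50240; k=2: 3192+3120+28·3·40=9672; k=3: 5376+0+28·26·40=34496 → min 9672.
Optimal parenthesization: ((M₁M₂)(M₃M₄)) with cost 9672.

9672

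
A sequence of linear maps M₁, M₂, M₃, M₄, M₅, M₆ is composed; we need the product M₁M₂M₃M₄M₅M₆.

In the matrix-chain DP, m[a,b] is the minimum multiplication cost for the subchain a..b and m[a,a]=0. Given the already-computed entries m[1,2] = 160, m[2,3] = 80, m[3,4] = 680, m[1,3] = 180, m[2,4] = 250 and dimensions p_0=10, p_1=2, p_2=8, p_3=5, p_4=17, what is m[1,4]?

590

m[1,4] = min over k∈[1,3] of m[1,k]+m[k+1,4]+p_{0}·p_k·p_{4}.
k=1: 0 + 250 + 10·2·17 = 590; k=2: 160 + 680 + 10·8·17 = 2200; k=3: 180 + 0 + 10·5·17 = 1030.
Minimum: 590 at k=1.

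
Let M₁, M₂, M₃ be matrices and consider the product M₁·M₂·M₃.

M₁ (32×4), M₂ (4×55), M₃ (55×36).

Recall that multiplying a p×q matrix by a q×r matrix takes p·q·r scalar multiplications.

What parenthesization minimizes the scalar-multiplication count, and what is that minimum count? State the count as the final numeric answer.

(M₁·(M₂·M₃)): cost 12528.
((M₁·M₂)·M₃): cost 70400.
Optimal: (M₁·(M₂·M₃)) with cost 12528.

12528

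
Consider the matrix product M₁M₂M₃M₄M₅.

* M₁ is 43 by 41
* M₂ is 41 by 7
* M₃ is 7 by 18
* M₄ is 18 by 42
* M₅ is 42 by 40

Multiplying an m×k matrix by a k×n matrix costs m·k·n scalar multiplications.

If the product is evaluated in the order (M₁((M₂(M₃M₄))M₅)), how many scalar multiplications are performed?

156746

(M₃M₄): 7×18 by 18×42 → 7×42, cost 7·18·42 = 5292
(M₂(M₃M₄)): 41×7 by 7×42 → 41×42, cost 41·7·42 = 12054; cumulative 17346
((M₂(M₃M₄))M₅): 41×42 by 42×40 → 41×40, cost 41·42·40 = 68880; cumulative 86226
(M₁((M₂(M₃M₄))M₅)): 43×41 by 41×40 → 43×40, cost 43·41·40 = 70520; cumulative 156746
Total: 156746 scalar multiplications.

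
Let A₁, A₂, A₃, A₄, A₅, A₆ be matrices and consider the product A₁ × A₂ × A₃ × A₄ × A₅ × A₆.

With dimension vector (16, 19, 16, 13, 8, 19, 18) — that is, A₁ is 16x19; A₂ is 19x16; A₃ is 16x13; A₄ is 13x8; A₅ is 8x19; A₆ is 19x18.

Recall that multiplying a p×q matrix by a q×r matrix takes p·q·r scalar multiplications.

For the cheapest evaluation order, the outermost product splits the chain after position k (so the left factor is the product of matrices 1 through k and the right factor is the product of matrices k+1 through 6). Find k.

Adjacent pairs: A₁A₂ = 16·19·16 = 4864; A₂A₃ = 19·16·13 = 3952; A₃A₄ = 16·13·8 = 1664; A₄A₅ = 13·8·19 = 1976; A₅A₆ = 8·19·18 = 2736.
Length 3: A₁..A₃: k=1: 0+3952+16·19·13=7904; k=2: 4864+0+16·16·13=8192 → min 7904 | A₂..A₄: k=2: 0+1664+19·16·8=4096; k=3: 3952+0+19·13·8=5928 → min 4096 | A₃..A₅: k=3: 0+1976+16·13·19=5928; k=4: 1664+0+16·8·19=4096 → min 4096 | A₄..A₆: k=4: 0+2736+13·8·18=4608; k=5: 1976+0+13·19·18=6422 → min 4608.
Length 4: A₁..A₄: k=1: 0+4096+16·19·8=6528; k=2: 4864+1664+16·16·8=8576; k=3: 7904+0+16·13·8=9568 → min 6528 | A₂..A₅: k=2: 0+4096+19·16·19=9872; k=3: 3952+1976+19·13·19=10621; k=4: 4096+0+19·8·19=6984 → min 6984 | A₃..A₆: k=3: 0+4608+16·13·18=8352; k=4: 1664+2736+16·8·18=6704; k=5: 4096+0+16·19·18=9568 → min 6704.
Length 5: A₁..A₅: k=1: 0+6984+16·19·19=12760; k=2: 4864+4096+16·16·19=13824; k=3: 7904+1976+16·13·19=13832; k=4: 6528+0+16·8·19=8960 → min 8960 | A₂..A₆: k=2: 0+6704+19·16·18=12176; k=3: 3952+4608+19·13·18=13006; k=4: 4096+2736+19·8·18=9568; k=5: 6984+0+19·19·18=13482 → min 9568.
Top-level splits: k=1: (A₁..A₁)·(A₂..A₆) → 0+9568+16·19·18 = 15040; k=2: (A₁..A₂)·(A₃..A₆) → 4864+6704+16·16·18 = 16176; k=3: (A₁..A₃)·(A₄..A₆) → 7904+4608+16·13·18 = 16256; k=4: (A₁..A₄)·(A₅..A₆) → 6528+2736+16·8·18 = 11568; k=5: (A₁..A₅)·(A₆..A₆) → 8960+0+16·19·18 = 14432.
Best split is after A₄, i.e. k = 4.

4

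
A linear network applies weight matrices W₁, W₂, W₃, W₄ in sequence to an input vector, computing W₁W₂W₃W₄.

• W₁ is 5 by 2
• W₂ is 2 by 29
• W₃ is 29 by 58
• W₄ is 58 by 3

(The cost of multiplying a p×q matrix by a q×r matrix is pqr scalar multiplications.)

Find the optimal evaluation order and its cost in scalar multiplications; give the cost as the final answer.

3742

Adjacent pairs: W₁W₂ = 5·2·29 = 290; W₂W₃ = 2·29·58 = 3364; W₃W₄ = 29·58·3 = 5046.
Length 3: W₁..W₃: k=1: 0+3364+5·2·58=3944; k=2: 290+0+5·29·58=8700 → min 3944 | W₂..W₄: k=2: 0+5046+2·29·3=5220; k=3: 3364+0+2·58·3=3712 → min 3712.
Length 4: W₁..W₄: k=1: 0+3712+5·2·3=3742; k=2: 290+5046+5·29·3=5771; k=3: 3944+0+5·58·3=4814 → min 3742.
Optimal parenthesization: (W₁((W₂W₃)W₄)) with cost 3742.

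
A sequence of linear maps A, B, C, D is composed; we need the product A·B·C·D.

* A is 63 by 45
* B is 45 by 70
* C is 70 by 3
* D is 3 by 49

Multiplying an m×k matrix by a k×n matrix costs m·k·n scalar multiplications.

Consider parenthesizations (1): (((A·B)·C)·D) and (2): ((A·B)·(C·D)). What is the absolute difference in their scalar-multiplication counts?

203889

Order (1) = (((A·B)·C)·D): (A·B): 63×45 by 45×70 → 63×70, cost 63·45·70 = 198450; ((A·B)·C): 63×70 by 70×3 → 63×3, cost 63·70·3 = 13230; cumulative 211680; (((A·B)·C)·D): 63×3 by 3×49 → 63×49, cost 63·3·49 = 9261; cumulative 220941. Total 220941.
Order (2) = ((A·B)·(C·D)): (A·B): 63×45 by 45×70 → 63×70, cost 63·45·70 = 198450; (C·D): 70×3 by 3×49 → 70×49, cost 70·3·49 = 10290; ((A·B)·(C·D)): 63×70 by 70×49 → 63×49, cost 63·70·49 = 216090; cumulative 424830. Total 424830.
Difference: |220941 − 424830| = 203889.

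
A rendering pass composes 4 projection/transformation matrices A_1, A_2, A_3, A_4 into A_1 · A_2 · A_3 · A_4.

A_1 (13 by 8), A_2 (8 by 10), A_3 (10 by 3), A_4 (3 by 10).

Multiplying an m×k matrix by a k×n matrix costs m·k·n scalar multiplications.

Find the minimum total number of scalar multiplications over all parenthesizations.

942

Adjacent pairs: A_1A_2 = 13·8·10 = 1040; A_2A_3 = 8·10·3 = 240; A_3A_4 = 10·3·10 = 300.
Length 3: A_1..A_3: k=1: 0+240+13·8·3=552; k=2: 1040+0+13·10·3=1430 → min 552 | A_2..A_4: k=2: 0+300+8·10·10=1100; k=3: 240+0+8·3·10=480 → min 480.
Length 4: A_1..A_4: k=1: 0+480+13·8·10=1520; k=2: 1040+300+13·10·10=2640; k=3: 552+0+13·3·10=942 → min 942.
Optimal order: ((A_1 · (A_2 · A_3)) · A_4) with cost 942.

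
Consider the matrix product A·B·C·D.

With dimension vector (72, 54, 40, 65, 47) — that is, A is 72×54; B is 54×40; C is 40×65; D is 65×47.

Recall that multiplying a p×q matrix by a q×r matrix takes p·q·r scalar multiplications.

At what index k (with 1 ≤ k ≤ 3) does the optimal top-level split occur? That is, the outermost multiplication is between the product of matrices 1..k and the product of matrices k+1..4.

1

Adjacent pairs: AB = 72·54·40 = 155520; BC = 54·40·65 = 140400; CD = 40·65·47 = 122200.
Length 3: A..C: k=1: 0+140400+72·54·65=393120; k=2: 155520+0+72·40·65=342720 → min 342720 | B..D: k=2: 0+122200+54·40·47=223720; k=3: 140400+0+54·65·47=305370 → min 223720.
Top-level splits: k=1: (A..A)·(B..D) → 0+223720+72·54·47 = 406456; k=2: (A..B)·(C..D) → 155520+122200+72·40·47 = 413080; k=3: (A..C)·(D..D) → 342720+0+72·65·47 = 562680.
Best split is after A, i.e. k = 1.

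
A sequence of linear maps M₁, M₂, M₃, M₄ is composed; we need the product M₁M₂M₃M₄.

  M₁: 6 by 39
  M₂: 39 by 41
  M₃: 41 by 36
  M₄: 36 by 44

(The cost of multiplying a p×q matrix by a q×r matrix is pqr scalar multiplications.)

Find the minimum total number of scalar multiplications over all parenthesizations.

27954

Adjacent pairs: M₁M₂ = 6·39·41 = 9594; M₂M₃ = 39·41·36 = 57564; M₃M₄ = 41·36·44 = 64944.
Length 3: M₁..M₃: k=1: 0+57564+6·39·36=65988; k=2: 9594+0+6·41·36=18450 → min 18450 | M₂..M₄: k=2: 0+64944+39·41·44=135300; k=3: 57564+0+39·36·44=119340 → min 119340.
Length 4: M₁..M₄: k=1: 0+119340+6·39·44=129636; k=2: 9594+64944+6·41·44=85362; k=3: 18450+0+6·36·44=27954 → min 27954.
Optimal order: (((M₁M₂)M₃)M₄) with cost 27954.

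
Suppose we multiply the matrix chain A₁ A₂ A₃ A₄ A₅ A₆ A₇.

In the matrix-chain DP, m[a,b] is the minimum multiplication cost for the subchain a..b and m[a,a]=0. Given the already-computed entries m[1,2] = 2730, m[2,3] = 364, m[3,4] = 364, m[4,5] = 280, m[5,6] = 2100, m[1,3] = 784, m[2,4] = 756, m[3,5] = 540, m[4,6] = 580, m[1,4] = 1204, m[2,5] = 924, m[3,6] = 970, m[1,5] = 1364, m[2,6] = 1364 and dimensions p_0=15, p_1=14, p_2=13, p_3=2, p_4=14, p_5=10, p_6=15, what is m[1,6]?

m[1,6] = min over k∈[1,5] of m[1,k]+m[k+1,6]+p_{0}·p_k·p_{6}.
k=1: 0 + 1364 + 15·14·15 = 4514; k=2: 2730 + 970 + 15·13·15 = 6625; k=3: 784 + 580 + 15·2·15 = 1814; k=4: 1204 + 2100 + 15·14·15 = 6454; k=5: 1364 + 0 + 15·10·15 = 3614.
Minimum: 1814 at k=3.

1814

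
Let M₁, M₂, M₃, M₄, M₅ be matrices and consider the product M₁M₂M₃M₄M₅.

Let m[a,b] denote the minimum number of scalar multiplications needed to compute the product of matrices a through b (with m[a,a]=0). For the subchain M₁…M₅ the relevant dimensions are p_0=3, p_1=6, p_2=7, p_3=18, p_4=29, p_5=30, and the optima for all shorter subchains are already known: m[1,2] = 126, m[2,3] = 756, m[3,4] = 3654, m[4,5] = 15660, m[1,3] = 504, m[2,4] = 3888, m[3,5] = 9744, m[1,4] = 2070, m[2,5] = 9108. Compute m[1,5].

4680

m[1,5] = min over k∈[1,4] of m[1,k]+m[k+1,5]+p_{0}·p_k·p_{5}.
k=1: 0 + 9108 + 3·6·30 = 9648; k=2: 126 + 9744 + 3·7·30 = 10500; k=3: 504 + 15660 + 3·18·30 = 17784; k=4: 2070 + 0 + 3·29·30 = 4680.
Minimum: 4680 at k=4.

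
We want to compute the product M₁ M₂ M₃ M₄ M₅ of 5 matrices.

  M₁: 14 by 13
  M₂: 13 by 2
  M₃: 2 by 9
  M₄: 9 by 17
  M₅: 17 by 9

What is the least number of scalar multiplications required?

Adjacent pairs: M₁M₂ = 14·13·2 = 364; M₂M₃ = 13·2·9 = 234; M₃M₄ = 2·9·17 = 306; M₄M₅ = 9·17·9 = 1377.
Length 3: M₁..M₃: k=1: 0+234+14·13·9=1872; k=2: 364+0+14·2·9=616 → min 616 | M₂..M₄: k=2: 0+306+13·2·17=748; k=3: 234+0+13·9·17=2223 → min 748 | M₃..M₅: k=3: 0+1377+2·9·9=1539; k=4: 306+0+2·17·9=612 → min 612.
Length 4: M₁..M₄: k=1: 0+748+14·13·17=3842; k=2: 364+306+14·2·17=1146; k=3: 616+0+14·9·17=2758 → min 1146 | M₂..M₅: k=2: 0+612+13·2·9=846; k=3: 234+1377+13·9·9=2664; k=4: 748+0+13·17·9=2737 → min 846.
Length 5: M₁..M₅: k=1: 0+846+14·13·9=2484; k=2: 364+612+14·2·9=1228; k=3: 616+1377+14·9·9=3127; k=4: 1146+0+14·17·9=3288 → min 1228.
Optimal order: ((M₁ M₂) ((M₃ M₄) M₅)) with cost 1228.

1228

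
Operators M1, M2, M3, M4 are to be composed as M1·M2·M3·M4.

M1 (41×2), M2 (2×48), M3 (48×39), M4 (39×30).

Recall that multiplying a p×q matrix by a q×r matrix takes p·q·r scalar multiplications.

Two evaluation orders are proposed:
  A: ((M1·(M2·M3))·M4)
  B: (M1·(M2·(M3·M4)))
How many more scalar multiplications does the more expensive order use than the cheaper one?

6588

Order A = ((M1·(M2·M3))·M4): (M2·M3): 2×48 by 48×39 → 2×39, cost 2·48·39 = 3744; (M1·(M2·M3)): 41×2 by 2×39 → 41×39, cost 41·2·39 = 3198; cumulative 6942; ((M1·(M2·M3))·M4): 41×39 by 39×30 → 41×30, cost 41·39·30 = 47970; cumulative 54912. Total 54912.
Order B = (M1·(M2·(M3·M4))): (M3·M4): 48×39 by 39×30 → 48×30, cost 48·39·30 = 56160; (M2·(M3·M4)): 2×48 by 48×30 → 2×30, cost 2·48·30 = 2880; cumulative 59040; (M1·(M2·(M3·M4))): 41×2 by 2×30 → 41×30, cost 41·2·30 = 2460; cumulative 61500. Total 61500.
Difference: |54912 − 61500| = 6588.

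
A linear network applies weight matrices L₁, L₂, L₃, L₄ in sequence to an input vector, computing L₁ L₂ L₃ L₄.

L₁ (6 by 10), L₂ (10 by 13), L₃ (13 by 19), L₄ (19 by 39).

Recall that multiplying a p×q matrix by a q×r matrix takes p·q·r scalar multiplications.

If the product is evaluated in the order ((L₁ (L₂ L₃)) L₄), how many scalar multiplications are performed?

8056

(L₂ L₃): 10×13 by 13×19 → 10×19, cost 10·13·19 = 2470
(L₁ (L₂ L₃)): 6×10 by 10×19 → 6×19, cost 6·10·19 = 1140; cumulative 3610
((L₁ (L₂ L₃)) L₄): 6×19 by 19×39 → 6×39, cost 6·19·39 = 4446; cumulative 8056
Total: 8056 scalar multiplications.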